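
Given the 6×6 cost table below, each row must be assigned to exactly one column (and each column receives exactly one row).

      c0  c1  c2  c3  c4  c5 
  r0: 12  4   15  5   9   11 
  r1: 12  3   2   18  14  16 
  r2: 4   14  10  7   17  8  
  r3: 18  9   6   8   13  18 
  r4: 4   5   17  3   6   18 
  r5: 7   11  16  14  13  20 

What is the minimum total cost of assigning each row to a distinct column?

one of 2 optimal assignments: row0→col1 (cost 4), row1→col2 (cost 2), row2→col5 (cost 8), row3→col3 (cost 8), row4→col4 (cost 6), row5→col0 (cost 7)
total = 4 + 2 + 8 + 8 + 6 + 7 = 35

Minimum assignment cost: 35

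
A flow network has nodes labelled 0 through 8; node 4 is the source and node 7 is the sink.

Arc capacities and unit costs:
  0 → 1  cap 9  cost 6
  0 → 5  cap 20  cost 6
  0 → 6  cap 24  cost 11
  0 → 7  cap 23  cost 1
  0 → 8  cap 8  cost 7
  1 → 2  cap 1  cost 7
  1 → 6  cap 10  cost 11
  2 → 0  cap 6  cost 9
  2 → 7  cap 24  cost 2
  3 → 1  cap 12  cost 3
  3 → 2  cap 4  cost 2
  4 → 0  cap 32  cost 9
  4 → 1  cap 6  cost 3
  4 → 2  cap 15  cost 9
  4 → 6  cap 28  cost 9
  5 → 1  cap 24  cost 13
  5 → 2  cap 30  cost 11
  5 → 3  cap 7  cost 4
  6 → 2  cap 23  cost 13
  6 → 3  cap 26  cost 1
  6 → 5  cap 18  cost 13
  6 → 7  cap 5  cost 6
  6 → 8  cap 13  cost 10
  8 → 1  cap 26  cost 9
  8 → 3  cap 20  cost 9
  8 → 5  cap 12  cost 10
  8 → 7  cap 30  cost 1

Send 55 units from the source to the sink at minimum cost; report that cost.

shortest-cost path #1: 4→0→7 push 23 @ unit cost 10 (adds 230)
shortest-cost path #2: 4→2→7 push 15 @ unit cost 11 (adds 165)
shortest-cost path #3: 4→1→2→7 push 1 @ unit cost 12 (adds 12)
shortest-cost path #4: 4→6→3→2→7 push 4 @ unit cost 14 (adds 56)
shortest-cost path #5: 4→6→7 push 5 @ unit cost 15 (adds 75)
shortest-cost path #6: 4→0→8→7 push 7 @ unit cost 17 (adds 119)
total cost = 657

Minimum cost for 55 units: 657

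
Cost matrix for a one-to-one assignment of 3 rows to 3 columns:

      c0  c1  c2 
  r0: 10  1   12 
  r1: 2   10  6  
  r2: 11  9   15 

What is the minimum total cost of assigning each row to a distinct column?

one of 2 optimal assignments: row0→col1 (cost 1), row1→col0 (cost 2), row2→col2 (cost 15)
total = 1 + 2 + 15 = 18

Minimum assignment cost: 18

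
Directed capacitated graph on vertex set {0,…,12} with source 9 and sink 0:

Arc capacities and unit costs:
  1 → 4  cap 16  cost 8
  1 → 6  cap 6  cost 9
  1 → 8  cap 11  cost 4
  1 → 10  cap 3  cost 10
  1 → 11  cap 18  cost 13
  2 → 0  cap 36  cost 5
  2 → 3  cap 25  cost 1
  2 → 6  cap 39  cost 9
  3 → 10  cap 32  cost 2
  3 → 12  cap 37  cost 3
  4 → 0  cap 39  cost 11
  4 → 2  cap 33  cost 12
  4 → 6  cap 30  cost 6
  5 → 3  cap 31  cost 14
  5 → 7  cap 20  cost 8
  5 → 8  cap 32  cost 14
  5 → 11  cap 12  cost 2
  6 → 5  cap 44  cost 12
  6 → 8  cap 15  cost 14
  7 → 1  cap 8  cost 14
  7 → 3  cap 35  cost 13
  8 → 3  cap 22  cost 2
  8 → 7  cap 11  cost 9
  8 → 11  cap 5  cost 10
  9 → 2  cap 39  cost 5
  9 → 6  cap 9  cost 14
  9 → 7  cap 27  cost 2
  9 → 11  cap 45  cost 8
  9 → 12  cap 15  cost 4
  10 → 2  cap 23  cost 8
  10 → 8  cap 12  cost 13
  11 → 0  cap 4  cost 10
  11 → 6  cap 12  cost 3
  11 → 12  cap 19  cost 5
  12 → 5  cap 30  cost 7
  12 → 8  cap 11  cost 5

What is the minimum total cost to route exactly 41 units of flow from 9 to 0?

shortest-cost path #1: 9→2→0 push 36 @ unit cost 10 (adds 360)
shortest-cost path #2: 9→11→0 push 4 @ unit cost 18 (adds 72)
shortest-cost path #3: 9→7→1→4→0 push 1 @ unit cost 35 (adds 35)
total cost = 467

Minimum cost for 41 units: 467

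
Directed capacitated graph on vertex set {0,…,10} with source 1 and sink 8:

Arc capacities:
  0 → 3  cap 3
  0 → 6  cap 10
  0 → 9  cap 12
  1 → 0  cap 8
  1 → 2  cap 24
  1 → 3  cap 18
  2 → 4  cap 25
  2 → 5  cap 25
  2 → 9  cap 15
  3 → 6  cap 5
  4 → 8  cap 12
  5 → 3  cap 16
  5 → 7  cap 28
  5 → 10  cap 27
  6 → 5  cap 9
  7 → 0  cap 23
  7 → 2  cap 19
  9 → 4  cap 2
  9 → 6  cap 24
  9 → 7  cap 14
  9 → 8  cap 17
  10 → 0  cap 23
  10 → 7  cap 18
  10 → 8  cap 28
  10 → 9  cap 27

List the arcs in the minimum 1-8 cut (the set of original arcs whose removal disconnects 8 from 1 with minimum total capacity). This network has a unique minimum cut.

Min-cut arcs: {(1,0), (1,2), (3,6)} (total capacity 37)

augment #1: 1→0→9→8 push 8
augment #2: 1→2→4→8 push 12
augment #3: 1→2→9→8 push 9
augment #4: 1→2→5→10→8 push 3
augment #5: 1→3→6→5→10→8 push 5
max flow = 37; residual-reachable set from 1 gives S-side
cut edges (S→T): {(1,0), (1,2), (3,6)} total cap 37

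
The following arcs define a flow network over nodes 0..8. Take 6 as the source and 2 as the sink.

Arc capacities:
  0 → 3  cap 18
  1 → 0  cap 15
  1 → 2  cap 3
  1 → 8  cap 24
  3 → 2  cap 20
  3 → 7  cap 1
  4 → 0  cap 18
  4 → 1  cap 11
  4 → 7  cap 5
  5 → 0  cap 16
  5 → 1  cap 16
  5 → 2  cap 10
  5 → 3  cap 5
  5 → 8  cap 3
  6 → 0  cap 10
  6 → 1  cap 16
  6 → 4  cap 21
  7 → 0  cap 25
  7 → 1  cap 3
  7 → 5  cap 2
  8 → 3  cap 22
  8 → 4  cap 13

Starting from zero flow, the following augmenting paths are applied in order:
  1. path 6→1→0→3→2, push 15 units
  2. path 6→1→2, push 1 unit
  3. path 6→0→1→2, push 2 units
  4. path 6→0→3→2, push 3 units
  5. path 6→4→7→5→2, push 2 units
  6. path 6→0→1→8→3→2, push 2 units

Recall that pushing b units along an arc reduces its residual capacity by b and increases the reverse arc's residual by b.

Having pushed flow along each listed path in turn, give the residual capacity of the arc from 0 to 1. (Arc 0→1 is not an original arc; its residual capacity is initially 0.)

after path 1 (6→1→0→3→2, push 15): res(0,1)=15
after path 2 (6→1→2, push 1): res(0,1)=15
after path 3 (6→0→1→2, push 2): res(0,1)=13
after path 4 (6→0→3→2, push 3): res(0,1)=13
after path 5 (6→4→7→5→2, push 2): res(0,1)=13
after path 6 (6→0→1→8→3→2, push 2): res(0,1)=11

Residual capacity of (0,1): 11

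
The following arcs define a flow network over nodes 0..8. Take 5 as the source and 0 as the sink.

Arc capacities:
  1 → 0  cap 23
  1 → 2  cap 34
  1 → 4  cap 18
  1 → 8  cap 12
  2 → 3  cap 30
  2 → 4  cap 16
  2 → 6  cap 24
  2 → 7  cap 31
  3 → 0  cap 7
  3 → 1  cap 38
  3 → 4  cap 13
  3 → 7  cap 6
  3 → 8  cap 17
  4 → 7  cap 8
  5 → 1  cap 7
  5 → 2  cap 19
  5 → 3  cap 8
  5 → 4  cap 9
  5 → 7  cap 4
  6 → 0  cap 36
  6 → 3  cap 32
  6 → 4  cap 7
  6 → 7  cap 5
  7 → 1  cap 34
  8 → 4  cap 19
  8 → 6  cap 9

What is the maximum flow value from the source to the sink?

Maximum flow value: 46

augment #1: 5→1→0 bottleneck 7, total now 7
augment #2: 5→3→0 bottleneck 7, total now 14
augment #3: 5→2→6→0 bottleneck 19, total now 33
augment #4: 5→3→1→0 bottleneck 1, total now 34
augment #5: 5→7→1→0 bottleneck 4, total now 38
augment #6: 5→4→7→1→0 bottleneck 8, total now 46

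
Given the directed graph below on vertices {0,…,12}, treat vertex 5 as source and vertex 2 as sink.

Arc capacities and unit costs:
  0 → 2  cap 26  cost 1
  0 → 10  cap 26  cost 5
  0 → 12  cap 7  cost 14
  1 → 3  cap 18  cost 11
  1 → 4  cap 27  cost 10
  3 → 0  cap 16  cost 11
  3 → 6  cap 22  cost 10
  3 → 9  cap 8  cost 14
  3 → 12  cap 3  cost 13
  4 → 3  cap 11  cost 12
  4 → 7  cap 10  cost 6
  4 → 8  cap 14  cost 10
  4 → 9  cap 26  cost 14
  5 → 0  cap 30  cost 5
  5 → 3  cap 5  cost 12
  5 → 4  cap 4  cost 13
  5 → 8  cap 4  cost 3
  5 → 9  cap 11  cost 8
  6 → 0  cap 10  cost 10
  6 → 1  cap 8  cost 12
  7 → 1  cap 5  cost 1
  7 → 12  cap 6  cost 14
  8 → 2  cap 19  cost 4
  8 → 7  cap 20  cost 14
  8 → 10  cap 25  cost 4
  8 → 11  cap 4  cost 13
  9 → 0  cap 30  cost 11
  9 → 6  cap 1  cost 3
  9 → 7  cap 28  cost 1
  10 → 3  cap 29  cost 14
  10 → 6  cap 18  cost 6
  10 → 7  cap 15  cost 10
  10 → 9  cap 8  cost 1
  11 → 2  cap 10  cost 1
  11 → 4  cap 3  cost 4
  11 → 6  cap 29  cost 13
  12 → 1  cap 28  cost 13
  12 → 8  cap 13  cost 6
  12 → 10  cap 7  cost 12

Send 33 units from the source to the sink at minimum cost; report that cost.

shortest-cost path #1: 5→0→2 push 26 @ unit cost 6 (adds 156)
shortest-cost path #2: 5→8→2 push 4 @ unit cost 7 (adds 28)
shortest-cost path #3: 5→4→8→2 push 3 @ unit cost 27 (adds 81)
total cost = 265

Minimum cost for 33 units: 265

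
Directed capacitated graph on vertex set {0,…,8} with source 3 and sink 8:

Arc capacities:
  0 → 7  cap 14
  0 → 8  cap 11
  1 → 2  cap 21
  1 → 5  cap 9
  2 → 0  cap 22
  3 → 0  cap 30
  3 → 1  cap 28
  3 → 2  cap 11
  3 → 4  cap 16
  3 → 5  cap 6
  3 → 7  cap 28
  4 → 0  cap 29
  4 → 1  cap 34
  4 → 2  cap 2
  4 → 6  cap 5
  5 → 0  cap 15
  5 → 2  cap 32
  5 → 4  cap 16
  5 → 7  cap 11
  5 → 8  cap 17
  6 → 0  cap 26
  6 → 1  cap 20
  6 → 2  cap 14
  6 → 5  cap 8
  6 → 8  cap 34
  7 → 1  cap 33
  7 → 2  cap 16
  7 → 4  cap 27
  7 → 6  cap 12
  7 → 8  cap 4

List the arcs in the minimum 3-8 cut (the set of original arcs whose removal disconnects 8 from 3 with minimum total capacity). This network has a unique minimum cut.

Min-cut arcs: {(0,8), (1,5), (3,5), (4,6), (7,6), (7,8)} (total capacity 47)

augment #1: 3→0→8 push 11
augment #2: 3→5→8 push 6
augment #3: 3→7→8 push 4
augment #4: 3→1→5→8 push 9
augment #5: 3→4→6→8 push 5
augment #6: 3→7→6→8 push 12
max flow = 47; residual-reachable set from 3 gives S-side
cut edges (S→T): {(0,8), (1,5), (3,5), (4,6), (7,6), (7,8)} total cap 47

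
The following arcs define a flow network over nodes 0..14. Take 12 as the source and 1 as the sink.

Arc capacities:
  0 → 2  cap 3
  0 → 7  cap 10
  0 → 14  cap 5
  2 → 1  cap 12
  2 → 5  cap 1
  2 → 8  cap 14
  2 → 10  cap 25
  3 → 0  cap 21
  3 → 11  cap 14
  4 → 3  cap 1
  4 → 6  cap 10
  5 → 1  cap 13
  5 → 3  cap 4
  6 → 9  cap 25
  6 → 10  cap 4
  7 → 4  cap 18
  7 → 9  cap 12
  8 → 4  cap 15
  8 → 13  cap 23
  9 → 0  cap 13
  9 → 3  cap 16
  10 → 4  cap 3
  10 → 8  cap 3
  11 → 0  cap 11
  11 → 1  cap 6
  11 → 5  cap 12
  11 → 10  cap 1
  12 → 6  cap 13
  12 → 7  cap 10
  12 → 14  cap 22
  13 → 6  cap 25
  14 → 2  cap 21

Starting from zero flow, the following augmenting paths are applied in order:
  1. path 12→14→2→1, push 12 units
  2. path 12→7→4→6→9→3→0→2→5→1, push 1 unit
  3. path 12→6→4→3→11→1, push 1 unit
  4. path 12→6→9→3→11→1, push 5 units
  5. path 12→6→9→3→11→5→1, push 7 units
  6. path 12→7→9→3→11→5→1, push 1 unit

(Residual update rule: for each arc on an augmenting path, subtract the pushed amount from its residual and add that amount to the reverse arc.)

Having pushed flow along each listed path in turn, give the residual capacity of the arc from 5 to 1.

after path 1 (12→14→2→1, push 12): res(5,1)=13
after path 2 (12→7→4→6→9→3→0→2→5→1, push 1): res(5,1)=12
after path 3 (12→6→4→3→11→1, push 1): res(5,1)=12
after path 4 (12→6→9→3→11→1, push 5): res(5,1)=12
after path 5 (12→6→9→3→11→5→1, push 7): res(5,1)=5
after path 6 (12→7→9→3→11→5→1, push 1): res(5,1)=4

Residual capacity of (5,1): 4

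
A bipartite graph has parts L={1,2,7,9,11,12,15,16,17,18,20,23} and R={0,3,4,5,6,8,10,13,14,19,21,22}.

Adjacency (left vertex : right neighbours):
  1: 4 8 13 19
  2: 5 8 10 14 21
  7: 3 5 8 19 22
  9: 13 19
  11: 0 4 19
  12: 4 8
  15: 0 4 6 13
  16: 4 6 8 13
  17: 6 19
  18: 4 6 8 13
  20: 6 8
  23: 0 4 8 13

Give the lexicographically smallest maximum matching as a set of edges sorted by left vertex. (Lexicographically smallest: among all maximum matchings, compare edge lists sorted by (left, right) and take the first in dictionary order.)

Lex-smallest maximum matching: {(1,4), (2,5), (7,3), (9,13), (11,0), (12,8), (15,6), (17,19)}

|M| = 8 (so the lex-smallest maximum matching has 8 edges)
process left vertices in ascending order; for each, take the smallest-labelled available neighbour that still permits 8 edges overall, or leave it unmatched if none does
lex-smallest matching: {1-4, 2-5, 7-3, 9-13, 11-0, 12-8, 15-6, 17-19}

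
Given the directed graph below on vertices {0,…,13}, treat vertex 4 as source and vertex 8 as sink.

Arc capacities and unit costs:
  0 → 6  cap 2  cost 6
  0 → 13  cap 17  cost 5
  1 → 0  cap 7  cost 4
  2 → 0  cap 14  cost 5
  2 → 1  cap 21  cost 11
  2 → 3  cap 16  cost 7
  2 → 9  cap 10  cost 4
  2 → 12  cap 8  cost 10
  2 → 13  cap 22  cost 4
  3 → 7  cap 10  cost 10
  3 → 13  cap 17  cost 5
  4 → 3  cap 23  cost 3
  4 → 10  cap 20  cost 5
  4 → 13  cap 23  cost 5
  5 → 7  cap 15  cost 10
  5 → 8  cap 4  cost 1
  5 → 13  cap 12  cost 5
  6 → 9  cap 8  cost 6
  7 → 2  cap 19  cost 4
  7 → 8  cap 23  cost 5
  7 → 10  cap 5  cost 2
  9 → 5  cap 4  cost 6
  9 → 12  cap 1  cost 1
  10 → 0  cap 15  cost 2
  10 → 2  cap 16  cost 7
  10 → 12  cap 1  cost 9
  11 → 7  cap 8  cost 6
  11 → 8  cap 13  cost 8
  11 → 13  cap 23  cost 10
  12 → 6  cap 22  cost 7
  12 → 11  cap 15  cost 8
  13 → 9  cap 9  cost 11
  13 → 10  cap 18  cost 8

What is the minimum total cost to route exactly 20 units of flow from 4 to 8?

shortest-cost path #1: 4→3→7→8 push 10 @ unit cost 18 (adds 180)
shortest-cost path #2: 4→13→9→5→8 push 4 @ unit cost 23 (adds 92)
shortest-cost path #3: 4→10→12→11→8 push 1 @ unit cost 30 (adds 30)
shortest-cost path #4: 4→13→9→12→11→8 push 1 @ unit cost 33 (adds 33)
shortest-cost path #5: 4→10→2→12→11→8 push 4 @ unit cost 38 (adds 152)
total cost = 487

Minimum cost for 20 units: 487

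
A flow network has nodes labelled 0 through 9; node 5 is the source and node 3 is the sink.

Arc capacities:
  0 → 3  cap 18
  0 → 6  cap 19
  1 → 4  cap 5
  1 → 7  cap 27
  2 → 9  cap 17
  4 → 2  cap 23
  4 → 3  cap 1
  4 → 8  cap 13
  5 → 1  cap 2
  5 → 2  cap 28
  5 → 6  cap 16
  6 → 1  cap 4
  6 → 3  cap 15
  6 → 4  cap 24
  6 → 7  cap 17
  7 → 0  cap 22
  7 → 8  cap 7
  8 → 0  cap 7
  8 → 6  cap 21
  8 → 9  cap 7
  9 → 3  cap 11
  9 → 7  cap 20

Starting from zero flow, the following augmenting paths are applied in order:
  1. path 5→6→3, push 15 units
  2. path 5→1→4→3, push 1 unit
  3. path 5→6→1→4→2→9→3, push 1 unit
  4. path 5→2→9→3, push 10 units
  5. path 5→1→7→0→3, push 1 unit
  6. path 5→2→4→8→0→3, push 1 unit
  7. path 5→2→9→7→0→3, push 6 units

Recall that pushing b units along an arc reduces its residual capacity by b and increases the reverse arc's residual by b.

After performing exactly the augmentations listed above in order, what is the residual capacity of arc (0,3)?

after path 1 (5→6→3, push 15): res(0,3)=18
after path 2 (5→1→4→3, push 1): res(0,3)=18
after path 3 (5→6→1→4→2→9→3, push 1): res(0,3)=18
after path 4 (5→2→9→3, push 10): res(0,3)=18
after path 5 (5→1→7→0→3, push 1): res(0,3)=17
after path 6 (5→2→4→8→0→3, push 1): res(0,3)=16
after path 7 (5→2→9→7→0→3, push 6): res(0,3)=10

Residual capacity of (0,3): 10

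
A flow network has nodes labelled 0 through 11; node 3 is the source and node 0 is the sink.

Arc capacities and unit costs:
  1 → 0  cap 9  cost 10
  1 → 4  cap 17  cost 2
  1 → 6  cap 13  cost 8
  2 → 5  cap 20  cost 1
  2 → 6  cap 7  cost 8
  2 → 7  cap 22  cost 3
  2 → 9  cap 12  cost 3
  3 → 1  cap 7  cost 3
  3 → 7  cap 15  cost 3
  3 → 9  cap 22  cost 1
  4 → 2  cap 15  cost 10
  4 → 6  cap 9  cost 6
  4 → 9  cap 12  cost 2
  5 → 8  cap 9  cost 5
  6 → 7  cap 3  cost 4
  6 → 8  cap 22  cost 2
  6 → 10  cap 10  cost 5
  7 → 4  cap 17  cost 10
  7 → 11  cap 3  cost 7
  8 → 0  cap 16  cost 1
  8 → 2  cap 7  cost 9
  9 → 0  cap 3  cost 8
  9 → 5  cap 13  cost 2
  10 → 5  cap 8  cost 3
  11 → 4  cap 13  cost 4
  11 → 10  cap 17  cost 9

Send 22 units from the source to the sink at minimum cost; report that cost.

shortest-cost path #1: 3→9→0 push 3 @ unit cost 9 (adds 27)
shortest-cost path #2: 3→9→5→8→0 push 9 @ unit cost 9 (adds 81)
shortest-cost path #3: 3→1→0 push 7 @ unit cost 13 (adds 91)
shortest-cost path #4: 3→7→4→6→8→0 push 3 @ unit cost 22 (adds 66)
total cost = 265

Minimum cost for 22 units: 265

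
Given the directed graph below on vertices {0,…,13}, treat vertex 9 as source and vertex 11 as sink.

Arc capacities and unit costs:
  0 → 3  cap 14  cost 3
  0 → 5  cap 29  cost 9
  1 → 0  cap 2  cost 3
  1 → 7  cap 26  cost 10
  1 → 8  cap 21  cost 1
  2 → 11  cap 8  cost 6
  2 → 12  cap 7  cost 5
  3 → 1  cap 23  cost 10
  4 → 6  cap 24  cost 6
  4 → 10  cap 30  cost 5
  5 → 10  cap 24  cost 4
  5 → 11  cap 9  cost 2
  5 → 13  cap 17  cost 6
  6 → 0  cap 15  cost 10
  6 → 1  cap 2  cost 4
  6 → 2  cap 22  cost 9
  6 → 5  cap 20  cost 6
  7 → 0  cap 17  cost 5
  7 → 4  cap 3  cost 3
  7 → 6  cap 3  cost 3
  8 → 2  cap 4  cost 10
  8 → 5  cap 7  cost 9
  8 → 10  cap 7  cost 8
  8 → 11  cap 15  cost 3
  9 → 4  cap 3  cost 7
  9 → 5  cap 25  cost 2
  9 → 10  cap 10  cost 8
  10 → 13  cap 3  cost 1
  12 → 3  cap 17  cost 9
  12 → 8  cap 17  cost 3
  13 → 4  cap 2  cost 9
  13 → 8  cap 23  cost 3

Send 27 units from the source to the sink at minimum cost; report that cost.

shortest-cost path #1: 9→5→11 push 9 @ unit cost 4 (adds 36)
shortest-cost path #2: 9→5→10→13→8→11 push 3 @ unit cost 13 (adds 39)
shortest-cost path #3: 9→5→13→8→11 push 12 @ unit cost 14 (adds 168)
shortest-cost path #4: 9→5→13→8→2→11 push 1 @ unit cost 27 (adds 27)
shortest-cost path #5: 9→4→6→2→11 push 2 @ unit cost 28 (adds 56)
total cost = 326

Minimum cost for 27 units: 326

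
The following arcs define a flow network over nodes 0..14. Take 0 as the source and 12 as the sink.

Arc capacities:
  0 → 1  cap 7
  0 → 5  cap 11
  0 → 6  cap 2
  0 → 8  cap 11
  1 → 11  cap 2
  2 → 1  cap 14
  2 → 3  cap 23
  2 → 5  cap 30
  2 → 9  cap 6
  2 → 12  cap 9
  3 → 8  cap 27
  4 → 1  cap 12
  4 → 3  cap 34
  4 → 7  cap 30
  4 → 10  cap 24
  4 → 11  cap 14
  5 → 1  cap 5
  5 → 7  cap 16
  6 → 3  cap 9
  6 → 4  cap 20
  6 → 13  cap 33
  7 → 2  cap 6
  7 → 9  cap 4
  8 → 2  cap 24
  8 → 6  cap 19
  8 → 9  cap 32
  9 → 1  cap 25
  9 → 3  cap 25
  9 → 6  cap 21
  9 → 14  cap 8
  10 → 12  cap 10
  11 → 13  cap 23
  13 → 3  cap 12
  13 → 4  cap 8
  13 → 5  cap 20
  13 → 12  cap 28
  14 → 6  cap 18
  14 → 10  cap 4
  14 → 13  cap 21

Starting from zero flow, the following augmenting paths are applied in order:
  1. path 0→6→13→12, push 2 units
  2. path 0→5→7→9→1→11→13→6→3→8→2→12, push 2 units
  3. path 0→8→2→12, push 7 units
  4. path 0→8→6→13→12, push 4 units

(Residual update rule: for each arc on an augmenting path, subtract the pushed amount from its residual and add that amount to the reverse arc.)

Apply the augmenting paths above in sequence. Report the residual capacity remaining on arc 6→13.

after path 1 (0→6→13→12, push 2): res(6,13)=31
after path 2 (0→5→7→9→1→11→13→6→3→8→2→12, push 2): res(6,13)=33
after path 3 (0→8→2→12, push 7): res(6,13)=33
after path 4 (0→8→6→13→12, push 4): res(6,13)=29

Residual capacity of (6,13): 29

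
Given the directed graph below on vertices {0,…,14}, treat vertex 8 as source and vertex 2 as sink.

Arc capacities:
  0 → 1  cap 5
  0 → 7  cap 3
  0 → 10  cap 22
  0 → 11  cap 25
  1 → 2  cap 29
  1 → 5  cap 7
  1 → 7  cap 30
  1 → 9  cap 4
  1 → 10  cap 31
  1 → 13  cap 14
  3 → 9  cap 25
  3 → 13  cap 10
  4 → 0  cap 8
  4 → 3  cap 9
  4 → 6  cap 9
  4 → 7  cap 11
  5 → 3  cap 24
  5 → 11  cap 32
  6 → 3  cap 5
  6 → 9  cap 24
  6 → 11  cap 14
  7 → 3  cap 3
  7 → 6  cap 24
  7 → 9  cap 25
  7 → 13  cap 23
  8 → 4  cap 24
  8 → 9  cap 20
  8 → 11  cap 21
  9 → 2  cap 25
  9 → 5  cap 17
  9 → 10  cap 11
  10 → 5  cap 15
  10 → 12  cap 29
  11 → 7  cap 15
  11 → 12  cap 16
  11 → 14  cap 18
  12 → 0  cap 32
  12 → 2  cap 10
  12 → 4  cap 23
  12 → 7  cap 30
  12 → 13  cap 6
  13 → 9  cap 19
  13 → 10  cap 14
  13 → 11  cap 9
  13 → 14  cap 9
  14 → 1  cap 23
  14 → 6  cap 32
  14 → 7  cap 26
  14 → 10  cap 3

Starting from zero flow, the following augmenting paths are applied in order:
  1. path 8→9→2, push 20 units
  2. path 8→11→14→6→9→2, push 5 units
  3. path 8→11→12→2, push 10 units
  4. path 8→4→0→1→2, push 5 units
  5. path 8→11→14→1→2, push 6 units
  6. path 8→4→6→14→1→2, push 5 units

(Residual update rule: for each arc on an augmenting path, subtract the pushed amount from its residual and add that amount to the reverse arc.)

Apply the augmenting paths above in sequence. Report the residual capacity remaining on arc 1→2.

after path 1 (8→9→2, push 20): res(1,2)=29
after path 2 (8→11→14→6→9→2, push 5): res(1,2)=29
after path 3 (8→11→12→2, push 10): res(1,2)=29
after path 4 (8→4→0→1→2, push 5): res(1,2)=24
after path 5 (8→11→14→1→2, push 6): res(1,2)=18
after path 6 (8→4→6→14→1→2, push 5): res(1,2)=13

Residual capacity of (1,2): 13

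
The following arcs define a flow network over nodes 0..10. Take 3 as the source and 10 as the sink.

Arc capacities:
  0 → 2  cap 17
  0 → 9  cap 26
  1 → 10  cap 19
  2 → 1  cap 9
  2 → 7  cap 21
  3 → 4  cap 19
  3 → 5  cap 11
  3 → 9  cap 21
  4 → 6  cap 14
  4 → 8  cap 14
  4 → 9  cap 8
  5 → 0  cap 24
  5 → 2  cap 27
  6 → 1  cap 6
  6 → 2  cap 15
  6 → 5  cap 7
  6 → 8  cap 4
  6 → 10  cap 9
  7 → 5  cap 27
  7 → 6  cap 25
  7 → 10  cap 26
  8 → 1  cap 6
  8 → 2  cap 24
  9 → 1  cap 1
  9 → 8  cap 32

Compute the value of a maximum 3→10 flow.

augment #1: 3→4→6→10 bottleneck 9, total now 9
augment #2: 3→9→1→10 bottleneck 1, total now 10
augment #3: 3→4→6→1→10 bottleneck 5, total now 15
augment #4: 3→4→8→1→10 bottleneck 5, total now 20
augment #5: 3→5→2→1→10 bottleneck 8, total now 28
augment #6: 3→5→2→7→10 bottleneck 3, total now 31
augment #7: 3→9→8→2→7→10 bottleneck 18, total now 49

Maximum flow value: 49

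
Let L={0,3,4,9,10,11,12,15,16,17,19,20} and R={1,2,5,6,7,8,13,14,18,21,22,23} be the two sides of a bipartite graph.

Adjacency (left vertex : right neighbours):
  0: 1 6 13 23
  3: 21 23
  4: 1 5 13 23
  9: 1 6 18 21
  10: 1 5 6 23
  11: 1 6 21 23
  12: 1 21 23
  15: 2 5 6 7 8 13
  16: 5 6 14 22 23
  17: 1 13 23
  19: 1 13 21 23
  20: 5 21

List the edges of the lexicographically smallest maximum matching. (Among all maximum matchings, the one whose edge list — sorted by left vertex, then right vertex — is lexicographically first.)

|M| = 9 (so the lex-smallest maximum matching has 9 edges)
process left vertices in ascending order; for each, take the smallest-labelled available neighbour that still permits 9 edges overall, or leave it unmatched if none does
lex-smallest matching: {0-1, 3-21, 4-5, 9-18, 10-6, 11-23, 15-2, 16-14, 17-13}

Lex-smallest maximum matching: {(0,1), (3,21), (4,5), (9,18), (10,6), (11,23), (15,2), (16,14), (17,13)}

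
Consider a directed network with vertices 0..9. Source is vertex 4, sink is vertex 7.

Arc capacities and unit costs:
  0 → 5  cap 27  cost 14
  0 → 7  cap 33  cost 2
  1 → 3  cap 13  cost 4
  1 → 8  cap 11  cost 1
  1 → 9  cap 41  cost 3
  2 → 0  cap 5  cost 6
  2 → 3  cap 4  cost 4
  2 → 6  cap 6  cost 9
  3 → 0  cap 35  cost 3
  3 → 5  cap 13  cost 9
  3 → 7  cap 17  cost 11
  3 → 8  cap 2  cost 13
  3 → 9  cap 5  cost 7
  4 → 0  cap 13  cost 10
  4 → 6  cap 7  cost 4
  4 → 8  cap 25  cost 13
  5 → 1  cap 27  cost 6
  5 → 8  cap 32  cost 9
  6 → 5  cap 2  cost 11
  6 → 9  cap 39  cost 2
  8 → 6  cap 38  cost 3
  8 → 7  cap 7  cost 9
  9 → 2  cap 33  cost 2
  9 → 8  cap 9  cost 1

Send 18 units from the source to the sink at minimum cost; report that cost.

shortest-cost path #1: 4→0→7 push 13 @ unit cost 12 (adds 156)
shortest-cost path #2: 4→6→9→8→7 push 5 @ unit cost 16 (adds 80)
total cost = 236

Minimum cost for 18 units: 236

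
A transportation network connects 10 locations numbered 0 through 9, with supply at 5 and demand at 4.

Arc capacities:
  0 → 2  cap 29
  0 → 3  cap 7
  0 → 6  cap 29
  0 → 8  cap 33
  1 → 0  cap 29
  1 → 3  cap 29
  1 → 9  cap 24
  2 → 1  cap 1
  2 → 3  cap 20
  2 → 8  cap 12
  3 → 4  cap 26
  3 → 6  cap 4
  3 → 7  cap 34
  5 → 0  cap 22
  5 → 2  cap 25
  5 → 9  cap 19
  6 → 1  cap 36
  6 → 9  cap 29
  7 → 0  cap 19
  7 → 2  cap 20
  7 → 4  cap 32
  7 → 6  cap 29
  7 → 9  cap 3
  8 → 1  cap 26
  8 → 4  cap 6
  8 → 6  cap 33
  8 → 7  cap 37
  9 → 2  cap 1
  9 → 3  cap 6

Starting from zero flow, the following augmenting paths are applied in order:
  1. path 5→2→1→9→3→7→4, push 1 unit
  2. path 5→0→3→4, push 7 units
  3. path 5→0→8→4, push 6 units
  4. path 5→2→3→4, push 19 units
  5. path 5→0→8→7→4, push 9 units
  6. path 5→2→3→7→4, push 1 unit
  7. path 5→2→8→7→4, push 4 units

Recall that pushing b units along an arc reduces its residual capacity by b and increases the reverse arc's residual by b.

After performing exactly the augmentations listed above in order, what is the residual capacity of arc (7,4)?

Residual capacity of (7,4): 17

after path 1 (5→2→1→9→3→7→4, push 1): res(7,4)=31
after path 2 (5→0→3→4, push 7): res(7,4)=31
after path 3 (5→0→8→4, push 6): res(7,4)=31
after path 4 (5→2→3→4, push 19): res(7,4)=31
after path 5 (5→0→8→7→4, push 9): res(7,4)=22
after path 6 (5→2→3→7→4, push 1): res(7,4)=21
after path 7 (5→2→8→7→4, push 4): res(7,4)=17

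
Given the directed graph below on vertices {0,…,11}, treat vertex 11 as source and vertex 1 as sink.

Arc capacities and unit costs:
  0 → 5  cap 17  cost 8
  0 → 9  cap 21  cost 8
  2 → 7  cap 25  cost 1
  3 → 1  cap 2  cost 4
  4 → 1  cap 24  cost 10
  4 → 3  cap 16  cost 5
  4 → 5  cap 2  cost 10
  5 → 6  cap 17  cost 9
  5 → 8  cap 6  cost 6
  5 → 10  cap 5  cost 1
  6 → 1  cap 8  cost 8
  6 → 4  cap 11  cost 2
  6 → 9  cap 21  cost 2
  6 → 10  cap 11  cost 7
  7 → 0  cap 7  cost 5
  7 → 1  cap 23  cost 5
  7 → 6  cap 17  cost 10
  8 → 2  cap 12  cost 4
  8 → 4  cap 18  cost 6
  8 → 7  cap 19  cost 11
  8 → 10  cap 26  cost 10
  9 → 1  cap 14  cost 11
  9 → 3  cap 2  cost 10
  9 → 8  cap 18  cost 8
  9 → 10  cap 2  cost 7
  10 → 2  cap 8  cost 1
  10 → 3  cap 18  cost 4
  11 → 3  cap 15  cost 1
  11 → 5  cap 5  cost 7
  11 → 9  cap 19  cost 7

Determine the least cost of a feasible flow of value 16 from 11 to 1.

Minimum cost for 16 units: 247

shortest-cost path #1: 11→3→1 push 2 @ unit cost 5 (adds 10)
shortest-cost path #2: 11→5→10→2→7→1 push 5 @ unit cost 15 (adds 75)
shortest-cost path #3: 11→9→1 push 9 @ unit cost 18 (adds 162)
total cost = 247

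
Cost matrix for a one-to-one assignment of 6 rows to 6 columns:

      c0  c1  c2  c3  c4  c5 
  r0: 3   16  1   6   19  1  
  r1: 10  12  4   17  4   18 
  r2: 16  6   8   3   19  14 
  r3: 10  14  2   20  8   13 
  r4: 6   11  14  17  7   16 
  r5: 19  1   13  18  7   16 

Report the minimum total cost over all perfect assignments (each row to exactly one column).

optimal assignment: row0→col5 (cost 1), row1→col4 (cost 4), row2→col3 (cost 3), row3→col2 (cost 2), row4→col0 (cost 6), row5→col1 (cost 1)
total = 1 + 4 + 3 + 2 + 6 + 1 = 17

Minimum assignment cost: 17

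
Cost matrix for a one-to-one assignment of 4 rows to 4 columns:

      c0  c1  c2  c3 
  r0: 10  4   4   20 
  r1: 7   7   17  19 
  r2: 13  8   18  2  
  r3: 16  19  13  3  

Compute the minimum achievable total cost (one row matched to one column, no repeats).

optimal assignment: row0→col2 (cost 4), row1→col0 (cost 7), row2→col1 (cost 8), row3→col3 (cost 3)
total = 4 + 7 + 8 + 3 = 22

Minimum assignment cost: 22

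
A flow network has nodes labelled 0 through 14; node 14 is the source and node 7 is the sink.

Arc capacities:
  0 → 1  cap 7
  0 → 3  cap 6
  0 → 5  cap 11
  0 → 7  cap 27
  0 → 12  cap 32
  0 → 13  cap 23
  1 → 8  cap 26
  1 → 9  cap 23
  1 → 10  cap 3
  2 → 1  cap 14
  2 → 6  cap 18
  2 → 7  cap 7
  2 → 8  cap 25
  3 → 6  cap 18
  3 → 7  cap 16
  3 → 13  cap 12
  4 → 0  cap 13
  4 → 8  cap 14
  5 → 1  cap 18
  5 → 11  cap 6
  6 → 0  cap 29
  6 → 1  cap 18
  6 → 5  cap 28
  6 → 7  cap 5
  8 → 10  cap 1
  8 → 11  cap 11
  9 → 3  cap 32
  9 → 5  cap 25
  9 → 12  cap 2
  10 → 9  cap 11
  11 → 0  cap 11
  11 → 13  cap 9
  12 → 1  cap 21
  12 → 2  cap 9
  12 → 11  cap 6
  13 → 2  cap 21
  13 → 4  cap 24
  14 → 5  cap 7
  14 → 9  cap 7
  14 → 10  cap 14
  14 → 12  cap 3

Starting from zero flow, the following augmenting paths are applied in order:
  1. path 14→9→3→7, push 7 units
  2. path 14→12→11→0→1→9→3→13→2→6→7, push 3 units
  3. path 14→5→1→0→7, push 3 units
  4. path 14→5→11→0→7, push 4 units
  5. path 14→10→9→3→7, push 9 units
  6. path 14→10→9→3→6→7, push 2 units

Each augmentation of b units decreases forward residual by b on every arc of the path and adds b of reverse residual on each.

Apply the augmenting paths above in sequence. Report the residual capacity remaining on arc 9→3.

Residual capacity of (9,3): 11

after path 1 (14→9→3→7, push 7): res(9,3)=25
after path 2 (14→12→11→0→1→9→3→13→2→6→7, push 3): res(9,3)=22
after path 3 (14→5→1→0→7, push 3): res(9,3)=22
after path 4 (14→5→11→0→7, push 4): res(9,3)=22
after path 5 (14→10→9→3→7, push 9): res(9,3)=13
after path 6 (14→10→9→3→6→7, push 2): res(9,3)=11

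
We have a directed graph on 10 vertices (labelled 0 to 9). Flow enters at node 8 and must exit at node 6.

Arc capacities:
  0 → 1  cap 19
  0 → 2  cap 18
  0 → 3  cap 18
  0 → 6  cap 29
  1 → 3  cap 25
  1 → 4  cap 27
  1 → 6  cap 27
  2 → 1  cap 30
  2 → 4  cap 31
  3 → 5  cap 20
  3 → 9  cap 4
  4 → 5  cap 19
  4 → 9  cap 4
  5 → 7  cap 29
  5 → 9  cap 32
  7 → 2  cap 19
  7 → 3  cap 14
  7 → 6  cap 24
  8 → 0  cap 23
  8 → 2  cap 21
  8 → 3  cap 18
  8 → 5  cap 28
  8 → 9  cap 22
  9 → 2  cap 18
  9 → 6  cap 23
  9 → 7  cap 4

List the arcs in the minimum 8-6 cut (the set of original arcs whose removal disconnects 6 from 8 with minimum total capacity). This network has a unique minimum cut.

augment #1: 8→0→6 push 23
augment #2: 8→9→6 push 22
augment #3: 8→2→1→6 push 21
augment #4: 8→3→9→6 push 1
augment #5: 8→5→7→6 push 24
augment #6: 8→3→9→2→1→6 push 3
augment #7: 8→5→7→2→1→6 push 3
max flow = 97; residual-reachable set from 8 gives S-side
cut edges (S→T): {(1,6), (7,6), (8,0), (9,6)} total cap 97

Min-cut arcs: {(1,6), (7,6), (8,0), (9,6)} (total capacity 97)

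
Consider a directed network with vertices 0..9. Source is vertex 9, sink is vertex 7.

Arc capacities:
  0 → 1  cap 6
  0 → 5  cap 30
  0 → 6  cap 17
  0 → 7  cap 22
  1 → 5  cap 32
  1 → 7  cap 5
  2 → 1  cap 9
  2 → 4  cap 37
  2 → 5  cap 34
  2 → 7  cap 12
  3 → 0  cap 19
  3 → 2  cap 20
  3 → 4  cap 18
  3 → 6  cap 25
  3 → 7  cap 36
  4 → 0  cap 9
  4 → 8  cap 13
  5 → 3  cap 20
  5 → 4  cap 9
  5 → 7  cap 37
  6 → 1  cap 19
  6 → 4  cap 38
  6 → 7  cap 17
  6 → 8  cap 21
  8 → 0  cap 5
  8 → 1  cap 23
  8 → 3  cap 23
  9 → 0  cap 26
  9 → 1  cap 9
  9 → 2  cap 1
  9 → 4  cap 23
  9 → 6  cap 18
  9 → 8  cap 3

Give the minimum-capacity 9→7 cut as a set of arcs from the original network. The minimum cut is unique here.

Min-cut arcs: {(4,0), (4,8), (9,0), (9,1), (9,2), (9,6), (9,8)} (total capacity 79)

augment #1: 9→0→7 push 22
augment #2: 9→1→7 push 5
augment #3: 9→2→7 push 1
augment #4: 9→6→7 push 17
augment #5: 9→0→5→7 push 4
augment #6: 9→1→5→7 push 4
augment #7: 9→8→3→7 push 3
augment #8: 9→4→0→5→7 push 9
augment #9: 9→4→8→3→7 push 13
augment #10: 9→6→1→5→7 push 1
max flow = 79; residual-reachable set from 9 gives S-side
cut edges (S→T): {(4,0), (4,8), (9,0), (9,1), (9,2), (9,6), (9,8)} total cap 79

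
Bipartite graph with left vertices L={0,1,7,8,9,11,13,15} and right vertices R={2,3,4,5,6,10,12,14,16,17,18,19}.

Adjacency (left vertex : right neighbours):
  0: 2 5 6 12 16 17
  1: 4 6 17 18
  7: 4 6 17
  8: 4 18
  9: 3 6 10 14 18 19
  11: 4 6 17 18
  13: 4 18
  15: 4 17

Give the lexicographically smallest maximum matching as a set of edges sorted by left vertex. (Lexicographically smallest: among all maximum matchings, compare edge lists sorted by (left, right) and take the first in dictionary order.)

Lex-smallest maximum matching: {(0,2), (1,4), (7,6), (8,18), (9,3), (11,17)}

|M| = 6 (so the lex-smallest maximum matching has 6 edges)
process left vertices in ascending order; for each, take the smallest-labelled available neighbour that still permits 6 edges overall, or leave it unmatched if none does
lex-smallest matching: {0-2, 1-4, 7-6, 8-18, 9-3, 11-17}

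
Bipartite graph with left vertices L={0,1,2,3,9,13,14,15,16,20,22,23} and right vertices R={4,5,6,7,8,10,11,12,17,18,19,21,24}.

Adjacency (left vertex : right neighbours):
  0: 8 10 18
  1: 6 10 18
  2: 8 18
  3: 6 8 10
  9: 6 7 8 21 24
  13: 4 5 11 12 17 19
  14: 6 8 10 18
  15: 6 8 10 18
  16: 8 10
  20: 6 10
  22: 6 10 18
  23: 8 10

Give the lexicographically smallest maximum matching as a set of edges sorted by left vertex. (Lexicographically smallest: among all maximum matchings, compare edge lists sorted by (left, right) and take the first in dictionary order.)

|M| = 6 (so the lex-smallest maximum matching has 6 edges)
process left vertices in ascending order; for each, take the smallest-labelled available neighbour that still permits 6 edges overall, or leave it unmatched if none does
lex-smallest matching: {0-8, 1-6, 2-18, 3-10, 9-7, 13-4}

Lex-smallest maximum matching: {(0,8), (1,6), (2,18), (3,10), (9,7), (13,4)}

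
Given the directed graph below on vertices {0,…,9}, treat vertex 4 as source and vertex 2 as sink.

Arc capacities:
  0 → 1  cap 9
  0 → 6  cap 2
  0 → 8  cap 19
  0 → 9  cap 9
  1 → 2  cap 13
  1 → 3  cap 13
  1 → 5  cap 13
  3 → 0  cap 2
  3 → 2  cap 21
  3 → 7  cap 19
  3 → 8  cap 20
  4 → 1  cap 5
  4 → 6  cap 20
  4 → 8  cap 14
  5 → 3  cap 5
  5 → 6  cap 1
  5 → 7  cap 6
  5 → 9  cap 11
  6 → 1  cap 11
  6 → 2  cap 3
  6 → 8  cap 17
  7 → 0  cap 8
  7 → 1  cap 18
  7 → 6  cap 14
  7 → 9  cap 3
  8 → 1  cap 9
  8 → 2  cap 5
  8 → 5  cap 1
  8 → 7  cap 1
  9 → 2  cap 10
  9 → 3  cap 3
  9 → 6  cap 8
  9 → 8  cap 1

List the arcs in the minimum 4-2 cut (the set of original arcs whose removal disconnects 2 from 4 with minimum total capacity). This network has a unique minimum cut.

Min-cut arcs: {(4,1), (6,1), (6,2), (8,1), (8,2), (8,5), (8,7)} (total capacity 35)

augment #1: 4→1→2 push 5
augment #2: 4→6→2 push 3
augment #3: 4→8→2 push 5
augment #4: 4→6→1→2 push 8
augment #5: 4→6→1→3→2 push 3
augment #6: 4→8→1→3→2 push 9
augment #7: 4→6→8→5→3→2 push 1
augment #8: 4→6→8→7→9→2 push 1
max flow = 35; residual-reachable set from 4 gives S-side
cut edges (S→T): {(4,1), (6,1), (6,2), (8,1), (8,2), (8,5), (8,7)} total cap 35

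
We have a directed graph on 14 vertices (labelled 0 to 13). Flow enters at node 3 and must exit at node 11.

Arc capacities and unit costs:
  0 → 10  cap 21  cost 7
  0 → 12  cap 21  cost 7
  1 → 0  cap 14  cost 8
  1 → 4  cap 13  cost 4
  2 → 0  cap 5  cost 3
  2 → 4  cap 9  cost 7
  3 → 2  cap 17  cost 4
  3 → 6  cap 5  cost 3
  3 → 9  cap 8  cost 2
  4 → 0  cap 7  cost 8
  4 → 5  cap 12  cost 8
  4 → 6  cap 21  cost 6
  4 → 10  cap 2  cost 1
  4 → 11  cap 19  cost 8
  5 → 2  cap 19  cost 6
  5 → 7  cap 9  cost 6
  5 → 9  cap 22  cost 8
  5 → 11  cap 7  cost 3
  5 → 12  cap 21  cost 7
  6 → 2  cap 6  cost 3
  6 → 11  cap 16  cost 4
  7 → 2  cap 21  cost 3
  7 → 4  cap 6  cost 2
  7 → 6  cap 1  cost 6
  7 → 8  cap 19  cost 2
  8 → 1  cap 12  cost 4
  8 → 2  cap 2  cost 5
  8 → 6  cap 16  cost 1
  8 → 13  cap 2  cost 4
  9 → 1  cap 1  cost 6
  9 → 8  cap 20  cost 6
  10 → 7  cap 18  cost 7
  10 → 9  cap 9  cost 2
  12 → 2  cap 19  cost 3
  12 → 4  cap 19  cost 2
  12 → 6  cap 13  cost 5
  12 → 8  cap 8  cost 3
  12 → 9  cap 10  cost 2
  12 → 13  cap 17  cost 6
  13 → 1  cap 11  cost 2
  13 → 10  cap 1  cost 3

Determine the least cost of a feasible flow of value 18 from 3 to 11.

Minimum cost for 18 units: 234

shortest-cost path #1: 3→6→11 push 5 @ unit cost 7 (adds 35)
shortest-cost path #2: 3→9→8→6→11 push 8 @ unit cost 13 (adds 104)
shortest-cost path #3: 3→2→4→11 push 5 @ unit cost 19 (adds 95)
total cost = 234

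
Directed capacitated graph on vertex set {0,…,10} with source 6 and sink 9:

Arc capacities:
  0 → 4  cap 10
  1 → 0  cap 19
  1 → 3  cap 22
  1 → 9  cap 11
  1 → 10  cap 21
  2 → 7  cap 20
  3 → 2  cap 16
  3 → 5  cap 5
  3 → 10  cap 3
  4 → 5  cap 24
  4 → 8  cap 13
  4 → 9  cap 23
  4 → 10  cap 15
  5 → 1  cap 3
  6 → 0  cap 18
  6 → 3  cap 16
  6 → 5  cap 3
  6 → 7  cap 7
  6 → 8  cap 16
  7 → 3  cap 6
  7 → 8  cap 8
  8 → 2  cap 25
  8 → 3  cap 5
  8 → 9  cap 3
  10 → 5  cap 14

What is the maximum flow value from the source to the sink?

Maximum flow value: 16

augment #1: 6→8→9 bottleneck 3, total now 3
augment #2: 6→0→4→9 bottleneck 10, total now 13
augment #3: 6→5→1→9 bottleneck 3, total now 16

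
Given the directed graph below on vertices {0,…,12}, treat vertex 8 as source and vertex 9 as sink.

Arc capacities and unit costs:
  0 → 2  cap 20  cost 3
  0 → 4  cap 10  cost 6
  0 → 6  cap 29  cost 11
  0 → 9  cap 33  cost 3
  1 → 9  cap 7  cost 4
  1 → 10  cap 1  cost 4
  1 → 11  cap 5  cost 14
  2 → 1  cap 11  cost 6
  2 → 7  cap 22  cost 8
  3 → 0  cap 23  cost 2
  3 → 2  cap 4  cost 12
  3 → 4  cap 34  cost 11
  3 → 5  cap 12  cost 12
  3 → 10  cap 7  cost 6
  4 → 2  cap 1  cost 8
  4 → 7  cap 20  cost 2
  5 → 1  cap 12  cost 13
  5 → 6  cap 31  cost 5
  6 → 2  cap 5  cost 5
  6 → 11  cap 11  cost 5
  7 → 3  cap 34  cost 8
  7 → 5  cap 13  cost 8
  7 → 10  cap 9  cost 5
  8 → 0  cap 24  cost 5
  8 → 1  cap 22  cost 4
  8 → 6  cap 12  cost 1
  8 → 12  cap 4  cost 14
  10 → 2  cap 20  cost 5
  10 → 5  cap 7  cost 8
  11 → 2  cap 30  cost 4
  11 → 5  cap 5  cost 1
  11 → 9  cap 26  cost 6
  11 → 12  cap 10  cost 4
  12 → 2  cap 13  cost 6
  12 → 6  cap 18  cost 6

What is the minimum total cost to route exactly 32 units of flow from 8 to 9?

shortest-cost path #1: 8→0→9 push 24 @ unit cost 8 (adds 192)
shortest-cost path #2: 8→1→9 push 7 @ unit cost 8 (adds 56)
shortest-cost path #3: 8→6→11→9 push 1 @ unit cost 12 (adds 12)
total cost = 260

Minimum cost for 32 units: 260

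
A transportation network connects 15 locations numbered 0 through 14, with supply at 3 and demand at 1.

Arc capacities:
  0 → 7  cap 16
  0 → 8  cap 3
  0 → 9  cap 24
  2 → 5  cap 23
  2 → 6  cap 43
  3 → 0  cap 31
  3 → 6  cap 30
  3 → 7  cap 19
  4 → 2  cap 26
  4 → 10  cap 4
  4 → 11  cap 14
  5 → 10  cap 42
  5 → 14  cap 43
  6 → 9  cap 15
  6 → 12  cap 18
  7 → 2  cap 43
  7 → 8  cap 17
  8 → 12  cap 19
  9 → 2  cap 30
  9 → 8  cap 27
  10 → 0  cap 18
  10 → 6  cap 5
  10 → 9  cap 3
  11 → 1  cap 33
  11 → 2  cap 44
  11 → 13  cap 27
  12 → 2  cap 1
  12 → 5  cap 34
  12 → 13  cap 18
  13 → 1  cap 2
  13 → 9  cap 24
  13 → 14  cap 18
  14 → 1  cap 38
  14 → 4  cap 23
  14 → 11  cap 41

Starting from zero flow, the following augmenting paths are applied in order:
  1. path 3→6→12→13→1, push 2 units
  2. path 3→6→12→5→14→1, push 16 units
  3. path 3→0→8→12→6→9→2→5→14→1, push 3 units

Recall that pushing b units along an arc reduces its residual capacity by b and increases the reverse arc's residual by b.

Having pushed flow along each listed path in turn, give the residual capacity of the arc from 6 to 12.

Residual capacity of (6,12): 3

after path 1 (3→6→12→13→1, push 2): res(6,12)=16
after path 2 (3→6→12→5→14→1, push 16): res(6,12)=0
after path 3 (3→0→8→12→6→9→2→5→14→1, push 3): res(6,12)=3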